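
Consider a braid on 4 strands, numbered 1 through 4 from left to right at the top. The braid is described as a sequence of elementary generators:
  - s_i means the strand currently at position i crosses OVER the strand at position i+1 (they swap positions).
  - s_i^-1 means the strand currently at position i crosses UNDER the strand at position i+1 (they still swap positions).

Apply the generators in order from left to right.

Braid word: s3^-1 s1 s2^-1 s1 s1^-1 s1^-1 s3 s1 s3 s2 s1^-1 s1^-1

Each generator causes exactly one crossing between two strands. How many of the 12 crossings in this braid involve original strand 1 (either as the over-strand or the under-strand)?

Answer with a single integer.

Gen 1: crossing 3x4. Involves strand 1? no. Count so far: 0
Gen 2: crossing 1x2. Involves strand 1? yes. Count so far: 1
Gen 3: crossing 1x4. Involves strand 1? yes. Count so far: 2
Gen 4: crossing 2x4. Involves strand 1? no. Count so far: 2
Gen 5: crossing 4x2. Involves strand 1? no. Count so far: 2
Gen 6: crossing 2x4. Involves strand 1? no. Count so far: 2
Gen 7: crossing 1x3. Involves strand 1? yes. Count so far: 3
Gen 8: crossing 4x2. Involves strand 1? no. Count so far: 3
Gen 9: crossing 3x1. Involves strand 1? yes. Count so far: 4
Gen 10: crossing 4x1. Involves strand 1? yes. Count so far: 5
Gen 11: crossing 2x1. Involves strand 1? yes. Count so far: 6
Gen 12: crossing 1x2. Involves strand 1? yes. Count so far: 7

Answer: 7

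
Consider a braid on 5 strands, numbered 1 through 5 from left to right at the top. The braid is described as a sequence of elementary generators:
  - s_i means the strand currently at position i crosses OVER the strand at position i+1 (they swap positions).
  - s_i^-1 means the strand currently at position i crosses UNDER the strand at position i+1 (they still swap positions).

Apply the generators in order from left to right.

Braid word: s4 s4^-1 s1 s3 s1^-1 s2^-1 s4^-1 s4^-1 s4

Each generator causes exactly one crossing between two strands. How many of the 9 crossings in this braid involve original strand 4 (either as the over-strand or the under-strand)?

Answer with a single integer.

Gen 1: crossing 4x5. Involves strand 4? yes. Count so far: 1
Gen 2: crossing 5x4. Involves strand 4? yes. Count so far: 2
Gen 3: crossing 1x2. Involves strand 4? no. Count so far: 2
Gen 4: crossing 3x4. Involves strand 4? yes. Count so far: 3
Gen 5: crossing 2x1. Involves strand 4? no. Count so far: 3
Gen 6: crossing 2x4. Involves strand 4? yes. Count so far: 4
Gen 7: crossing 3x5. Involves strand 4? no. Count so far: 4
Gen 8: crossing 5x3. Involves strand 4? no. Count so far: 4
Gen 9: crossing 3x5. Involves strand 4? no. Count so far: 4

Answer: 4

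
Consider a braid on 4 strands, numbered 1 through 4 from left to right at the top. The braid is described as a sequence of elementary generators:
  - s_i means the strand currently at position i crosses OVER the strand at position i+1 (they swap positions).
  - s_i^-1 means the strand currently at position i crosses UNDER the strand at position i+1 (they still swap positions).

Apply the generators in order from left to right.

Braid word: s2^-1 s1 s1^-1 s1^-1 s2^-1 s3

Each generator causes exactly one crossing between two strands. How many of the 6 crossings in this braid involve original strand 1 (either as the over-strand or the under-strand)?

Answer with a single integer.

Gen 1: crossing 2x3. Involves strand 1? no. Count so far: 0
Gen 2: crossing 1x3. Involves strand 1? yes. Count so far: 1
Gen 3: crossing 3x1. Involves strand 1? yes. Count so far: 2
Gen 4: crossing 1x3. Involves strand 1? yes. Count so far: 3
Gen 5: crossing 1x2. Involves strand 1? yes. Count so far: 4
Gen 6: crossing 1x4. Involves strand 1? yes. Count so far: 5

Answer: 5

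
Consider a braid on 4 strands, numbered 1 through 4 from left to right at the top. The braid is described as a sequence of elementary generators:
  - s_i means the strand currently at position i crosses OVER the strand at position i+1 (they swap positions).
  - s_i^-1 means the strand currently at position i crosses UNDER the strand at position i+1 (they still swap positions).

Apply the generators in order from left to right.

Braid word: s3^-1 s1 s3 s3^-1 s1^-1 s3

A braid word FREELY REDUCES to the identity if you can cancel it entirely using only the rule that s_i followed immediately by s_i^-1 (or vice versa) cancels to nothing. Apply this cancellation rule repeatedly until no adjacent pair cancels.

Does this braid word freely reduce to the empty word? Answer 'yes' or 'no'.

Answer: yes

Derivation:
Gen 1 (s3^-1): push. Stack: [s3^-1]
Gen 2 (s1): push. Stack: [s3^-1 s1]
Gen 3 (s3): push. Stack: [s3^-1 s1 s3]
Gen 4 (s3^-1): cancels prior s3. Stack: [s3^-1 s1]
Gen 5 (s1^-1): cancels prior s1. Stack: [s3^-1]
Gen 6 (s3): cancels prior s3^-1. Stack: []
Reduced word: (empty)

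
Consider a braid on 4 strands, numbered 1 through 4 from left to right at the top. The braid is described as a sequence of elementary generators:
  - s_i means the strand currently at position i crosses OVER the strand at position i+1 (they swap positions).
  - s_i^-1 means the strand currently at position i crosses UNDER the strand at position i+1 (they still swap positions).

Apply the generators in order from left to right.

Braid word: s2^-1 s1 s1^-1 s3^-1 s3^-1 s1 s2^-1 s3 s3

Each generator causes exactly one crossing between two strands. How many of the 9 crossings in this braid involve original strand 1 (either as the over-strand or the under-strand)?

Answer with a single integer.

Gen 1: crossing 2x3. Involves strand 1? no. Count so far: 0
Gen 2: crossing 1x3. Involves strand 1? yes. Count so far: 1
Gen 3: crossing 3x1. Involves strand 1? yes. Count so far: 2
Gen 4: crossing 2x4. Involves strand 1? no. Count so far: 2
Gen 5: crossing 4x2. Involves strand 1? no. Count so far: 2
Gen 6: crossing 1x3. Involves strand 1? yes. Count so far: 3
Gen 7: crossing 1x2. Involves strand 1? yes. Count so far: 4
Gen 8: crossing 1x4. Involves strand 1? yes. Count so far: 5
Gen 9: crossing 4x1. Involves strand 1? yes. Count so far: 6

Answer: 6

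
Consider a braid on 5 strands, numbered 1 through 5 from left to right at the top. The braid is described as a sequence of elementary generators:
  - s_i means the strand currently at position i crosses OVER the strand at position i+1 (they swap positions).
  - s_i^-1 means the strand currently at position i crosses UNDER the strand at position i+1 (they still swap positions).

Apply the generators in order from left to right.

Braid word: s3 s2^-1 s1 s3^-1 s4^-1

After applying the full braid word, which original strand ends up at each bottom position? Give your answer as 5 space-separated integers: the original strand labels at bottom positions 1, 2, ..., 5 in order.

Gen 1 (s3): strand 3 crosses over strand 4. Perm now: [1 2 4 3 5]
Gen 2 (s2^-1): strand 2 crosses under strand 4. Perm now: [1 4 2 3 5]
Gen 3 (s1): strand 1 crosses over strand 4. Perm now: [4 1 2 3 5]
Gen 4 (s3^-1): strand 2 crosses under strand 3. Perm now: [4 1 3 2 5]
Gen 5 (s4^-1): strand 2 crosses under strand 5. Perm now: [4 1 3 5 2]

Answer: 4 1 3 5 2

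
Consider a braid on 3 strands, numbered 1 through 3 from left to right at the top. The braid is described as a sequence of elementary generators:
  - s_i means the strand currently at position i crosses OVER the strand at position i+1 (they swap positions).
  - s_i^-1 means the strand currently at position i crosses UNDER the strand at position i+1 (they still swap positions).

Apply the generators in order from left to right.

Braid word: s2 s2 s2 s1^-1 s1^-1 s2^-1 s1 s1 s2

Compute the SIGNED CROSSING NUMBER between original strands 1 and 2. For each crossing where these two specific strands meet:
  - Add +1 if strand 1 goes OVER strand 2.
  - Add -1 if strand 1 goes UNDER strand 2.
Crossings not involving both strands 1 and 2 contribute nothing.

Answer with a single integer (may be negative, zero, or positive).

Gen 1: crossing 2x3. Both 1&2? no. Sum: 0
Gen 2: crossing 3x2. Both 1&2? no. Sum: 0
Gen 3: crossing 2x3. Both 1&2? no. Sum: 0
Gen 4: crossing 1x3. Both 1&2? no. Sum: 0
Gen 5: crossing 3x1. Both 1&2? no. Sum: 0
Gen 6: crossing 3x2. Both 1&2? no. Sum: 0
Gen 7: 1 over 2. Both 1&2? yes. Contrib: +1. Sum: 1
Gen 8: 2 over 1. Both 1&2? yes. Contrib: -1. Sum: 0
Gen 9: crossing 2x3. Both 1&2? no. Sum: 0

Answer: 0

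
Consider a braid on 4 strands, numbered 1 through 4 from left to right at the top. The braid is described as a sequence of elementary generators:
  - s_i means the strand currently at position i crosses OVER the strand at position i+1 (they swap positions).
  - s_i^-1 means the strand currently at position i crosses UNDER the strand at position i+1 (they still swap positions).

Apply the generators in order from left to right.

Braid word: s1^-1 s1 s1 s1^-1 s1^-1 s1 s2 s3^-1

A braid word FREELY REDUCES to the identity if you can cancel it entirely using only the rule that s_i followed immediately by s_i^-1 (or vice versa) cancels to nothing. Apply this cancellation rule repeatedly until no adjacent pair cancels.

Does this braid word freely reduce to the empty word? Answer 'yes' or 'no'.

Answer: no

Derivation:
Gen 1 (s1^-1): push. Stack: [s1^-1]
Gen 2 (s1): cancels prior s1^-1. Stack: []
Gen 3 (s1): push. Stack: [s1]
Gen 4 (s1^-1): cancels prior s1. Stack: []
Gen 5 (s1^-1): push. Stack: [s1^-1]
Gen 6 (s1): cancels prior s1^-1. Stack: []
Gen 7 (s2): push. Stack: [s2]
Gen 8 (s3^-1): push. Stack: [s2 s3^-1]
Reduced word: s2 s3^-1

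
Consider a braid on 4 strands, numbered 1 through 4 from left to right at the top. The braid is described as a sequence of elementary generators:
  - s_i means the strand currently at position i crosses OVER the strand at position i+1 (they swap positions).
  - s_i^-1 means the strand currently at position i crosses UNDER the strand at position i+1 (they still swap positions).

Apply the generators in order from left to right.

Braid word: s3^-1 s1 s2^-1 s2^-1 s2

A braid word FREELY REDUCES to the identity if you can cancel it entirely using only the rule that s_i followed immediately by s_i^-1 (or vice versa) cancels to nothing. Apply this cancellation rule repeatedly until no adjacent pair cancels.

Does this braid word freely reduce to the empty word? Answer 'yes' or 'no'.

Gen 1 (s3^-1): push. Stack: [s3^-1]
Gen 2 (s1): push. Stack: [s3^-1 s1]
Gen 3 (s2^-1): push. Stack: [s3^-1 s1 s2^-1]
Gen 4 (s2^-1): push. Stack: [s3^-1 s1 s2^-1 s2^-1]
Gen 5 (s2): cancels prior s2^-1. Stack: [s3^-1 s1 s2^-1]
Reduced word: s3^-1 s1 s2^-1

Answer: no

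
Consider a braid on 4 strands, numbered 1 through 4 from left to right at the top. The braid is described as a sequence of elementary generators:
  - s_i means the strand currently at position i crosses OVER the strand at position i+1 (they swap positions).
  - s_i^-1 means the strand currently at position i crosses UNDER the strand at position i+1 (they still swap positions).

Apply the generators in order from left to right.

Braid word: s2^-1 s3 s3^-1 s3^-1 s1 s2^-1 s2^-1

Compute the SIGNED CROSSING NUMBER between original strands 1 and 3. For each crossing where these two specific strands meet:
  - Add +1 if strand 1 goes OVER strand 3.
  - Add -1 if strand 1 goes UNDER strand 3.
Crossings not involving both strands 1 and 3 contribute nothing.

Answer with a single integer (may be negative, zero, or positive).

Answer: 1

Derivation:
Gen 1: crossing 2x3. Both 1&3? no. Sum: 0
Gen 2: crossing 2x4. Both 1&3? no. Sum: 0
Gen 3: crossing 4x2. Both 1&3? no. Sum: 0
Gen 4: crossing 2x4. Both 1&3? no. Sum: 0
Gen 5: 1 over 3. Both 1&3? yes. Contrib: +1. Sum: 1
Gen 6: crossing 1x4. Both 1&3? no. Sum: 1
Gen 7: crossing 4x1. Both 1&3? no. Sum: 1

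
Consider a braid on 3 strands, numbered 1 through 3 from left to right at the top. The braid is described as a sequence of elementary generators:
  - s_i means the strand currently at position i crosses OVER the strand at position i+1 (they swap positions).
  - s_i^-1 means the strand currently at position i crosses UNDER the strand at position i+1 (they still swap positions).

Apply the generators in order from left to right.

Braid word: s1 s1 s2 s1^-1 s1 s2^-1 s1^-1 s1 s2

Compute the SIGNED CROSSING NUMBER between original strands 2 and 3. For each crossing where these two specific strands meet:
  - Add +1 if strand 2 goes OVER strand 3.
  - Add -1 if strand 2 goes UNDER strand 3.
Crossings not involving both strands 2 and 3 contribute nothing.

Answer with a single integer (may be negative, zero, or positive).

Gen 1: crossing 1x2. Both 2&3? no. Sum: 0
Gen 2: crossing 2x1. Both 2&3? no. Sum: 0
Gen 3: 2 over 3. Both 2&3? yes. Contrib: +1. Sum: 1
Gen 4: crossing 1x3. Both 2&3? no. Sum: 1
Gen 5: crossing 3x1. Both 2&3? no. Sum: 1
Gen 6: 3 under 2. Both 2&3? yes. Contrib: +1. Sum: 2
Gen 7: crossing 1x2. Both 2&3? no. Sum: 2
Gen 8: crossing 2x1. Both 2&3? no. Sum: 2
Gen 9: 2 over 3. Both 2&3? yes. Contrib: +1. Sum: 3

Answer: 3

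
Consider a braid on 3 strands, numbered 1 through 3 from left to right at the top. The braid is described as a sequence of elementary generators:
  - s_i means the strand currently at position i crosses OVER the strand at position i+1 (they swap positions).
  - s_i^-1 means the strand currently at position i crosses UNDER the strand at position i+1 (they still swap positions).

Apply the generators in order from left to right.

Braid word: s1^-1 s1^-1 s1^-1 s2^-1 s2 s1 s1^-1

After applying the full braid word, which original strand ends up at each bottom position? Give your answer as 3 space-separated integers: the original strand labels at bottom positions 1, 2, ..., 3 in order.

Gen 1 (s1^-1): strand 1 crosses under strand 2. Perm now: [2 1 3]
Gen 2 (s1^-1): strand 2 crosses under strand 1. Perm now: [1 2 3]
Gen 3 (s1^-1): strand 1 crosses under strand 2. Perm now: [2 1 3]
Gen 4 (s2^-1): strand 1 crosses under strand 3. Perm now: [2 3 1]
Gen 5 (s2): strand 3 crosses over strand 1. Perm now: [2 1 3]
Gen 6 (s1): strand 2 crosses over strand 1. Perm now: [1 2 3]
Gen 7 (s1^-1): strand 1 crosses under strand 2. Perm now: [2 1 3]

Answer: 2 1 3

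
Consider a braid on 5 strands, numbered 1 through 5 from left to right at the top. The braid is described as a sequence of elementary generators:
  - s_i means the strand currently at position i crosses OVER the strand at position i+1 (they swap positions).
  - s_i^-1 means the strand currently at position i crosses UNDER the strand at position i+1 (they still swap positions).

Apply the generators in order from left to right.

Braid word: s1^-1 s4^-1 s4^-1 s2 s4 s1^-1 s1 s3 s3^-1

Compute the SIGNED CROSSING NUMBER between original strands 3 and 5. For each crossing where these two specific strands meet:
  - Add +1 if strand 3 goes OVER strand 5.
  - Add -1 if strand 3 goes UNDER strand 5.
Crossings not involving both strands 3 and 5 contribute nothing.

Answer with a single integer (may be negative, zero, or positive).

Gen 1: crossing 1x2. Both 3&5? no. Sum: 0
Gen 2: crossing 4x5. Both 3&5? no. Sum: 0
Gen 3: crossing 5x4. Both 3&5? no. Sum: 0
Gen 4: crossing 1x3. Both 3&5? no. Sum: 0
Gen 5: crossing 4x5. Both 3&5? no. Sum: 0
Gen 6: crossing 2x3. Both 3&5? no. Sum: 0
Gen 7: crossing 3x2. Both 3&5? no. Sum: 0
Gen 8: crossing 1x5. Both 3&5? no. Sum: 0
Gen 9: crossing 5x1. Both 3&5? no. Sum: 0

Answer: 0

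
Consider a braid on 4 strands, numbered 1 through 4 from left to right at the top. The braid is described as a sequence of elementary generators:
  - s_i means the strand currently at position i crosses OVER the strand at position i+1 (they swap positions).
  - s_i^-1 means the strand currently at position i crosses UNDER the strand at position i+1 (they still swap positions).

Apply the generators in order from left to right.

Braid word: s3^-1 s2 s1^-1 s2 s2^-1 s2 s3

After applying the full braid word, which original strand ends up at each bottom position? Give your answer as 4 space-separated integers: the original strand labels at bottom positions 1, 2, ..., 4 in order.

Answer: 4 2 3 1

Derivation:
Gen 1 (s3^-1): strand 3 crosses under strand 4. Perm now: [1 2 4 3]
Gen 2 (s2): strand 2 crosses over strand 4. Perm now: [1 4 2 3]
Gen 3 (s1^-1): strand 1 crosses under strand 4. Perm now: [4 1 2 3]
Gen 4 (s2): strand 1 crosses over strand 2. Perm now: [4 2 1 3]
Gen 5 (s2^-1): strand 2 crosses under strand 1. Perm now: [4 1 2 3]
Gen 6 (s2): strand 1 crosses over strand 2. Perm now: [4 2 1 3]
Gen 7 (s3): strand 1 crosses over strand 3. Perm now: [4 2 3 1]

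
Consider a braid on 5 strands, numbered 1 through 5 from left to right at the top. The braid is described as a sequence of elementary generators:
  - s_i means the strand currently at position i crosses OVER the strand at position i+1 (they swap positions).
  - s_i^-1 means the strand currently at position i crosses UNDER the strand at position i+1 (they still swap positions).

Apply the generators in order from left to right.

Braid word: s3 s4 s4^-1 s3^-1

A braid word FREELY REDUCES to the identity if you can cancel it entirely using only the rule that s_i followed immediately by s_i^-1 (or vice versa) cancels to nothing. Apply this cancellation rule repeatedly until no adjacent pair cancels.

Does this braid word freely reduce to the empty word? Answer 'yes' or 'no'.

Answer: yes

Derivation:
Gen 1 (s3): push. Stack: [s3]
Gen 2 (s4): push. Stack: [s3 s4]
Gen 3 (s4^-1): cancels prior s4. Stack: [s3]
Gen 4 (s3^-1): cancels prior s3. Stack: []
Reduced word: (empty)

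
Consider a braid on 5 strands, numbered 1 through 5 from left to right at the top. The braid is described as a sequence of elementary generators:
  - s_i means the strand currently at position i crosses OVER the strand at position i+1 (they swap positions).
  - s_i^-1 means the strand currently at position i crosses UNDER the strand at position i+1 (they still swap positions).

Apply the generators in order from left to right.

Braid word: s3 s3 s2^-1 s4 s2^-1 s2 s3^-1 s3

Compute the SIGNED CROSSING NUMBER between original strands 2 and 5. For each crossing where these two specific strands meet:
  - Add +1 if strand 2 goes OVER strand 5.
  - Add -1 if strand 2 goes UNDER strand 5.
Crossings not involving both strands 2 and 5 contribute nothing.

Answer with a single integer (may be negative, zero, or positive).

Gen 1: crossing 3x4. Both 2&5? no. Sum: 0
Gen 2: crossing 4x3. Both 2&5? no. Sum: 0
Gen 3: crossing 2x3. Both 2&5? no. Sum: 0
Gen 4: crossing 4x5. Both 2&5? no. Sum: 0
Gen 5: crossing 3x2. Both 2&5? no. Sum: 0
Gen 6: crossing 2x3. Both 2&5? no. Sum: 0
Gen 7: 2 under 5. Both 2&5? yes. Contrib: -1. Sum: -1
Gen 8: 5 over 2. Both 2&5? yes. Contrib: -1. Sum: -2

Answer: -2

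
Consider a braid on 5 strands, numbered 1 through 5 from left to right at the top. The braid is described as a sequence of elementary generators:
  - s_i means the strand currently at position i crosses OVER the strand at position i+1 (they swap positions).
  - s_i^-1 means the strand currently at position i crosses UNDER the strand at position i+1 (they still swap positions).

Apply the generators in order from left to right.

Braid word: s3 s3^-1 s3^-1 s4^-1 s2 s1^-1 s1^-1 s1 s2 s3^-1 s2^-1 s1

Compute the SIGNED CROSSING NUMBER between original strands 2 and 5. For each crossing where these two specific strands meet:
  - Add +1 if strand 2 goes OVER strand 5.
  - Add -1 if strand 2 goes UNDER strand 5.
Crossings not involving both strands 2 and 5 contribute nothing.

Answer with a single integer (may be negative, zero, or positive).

Answer: -1

Derivation:
Gen 1: crossing 3x4. Both 2&5? no. Sum: 0
Gen 2: crossing 4x3. Both 2&5? no. Sum: 0
Gen 3: crossing 3x4. Both 2&5? no. Sum: 0
Gen 4: crossing 3x5. Both 2&5? no. Sum: 0
Gen 5: crossing 2x4. Both 2&5? no. Sum: 0
Gen 6: crossing 1x4. Both 2&5? no. Sum: 0
Gen 7: crossing 4x1. Both 2&5? no. Sum: 0
Gen 8: crossing 1x4. Both 2&5? no. Sum: 0
Gen 9: crossing 1x2. Both 2&5? no. Sum: 0
Gen 10: crossing 1x5. Both 2&5? no. Sum: 0
Gen 11: 2 under 5. Both 2&5? yes. Contrib: -1. Sum: -1
Gen 12: crossing 4x5. Both 2&5? no. Sum: -1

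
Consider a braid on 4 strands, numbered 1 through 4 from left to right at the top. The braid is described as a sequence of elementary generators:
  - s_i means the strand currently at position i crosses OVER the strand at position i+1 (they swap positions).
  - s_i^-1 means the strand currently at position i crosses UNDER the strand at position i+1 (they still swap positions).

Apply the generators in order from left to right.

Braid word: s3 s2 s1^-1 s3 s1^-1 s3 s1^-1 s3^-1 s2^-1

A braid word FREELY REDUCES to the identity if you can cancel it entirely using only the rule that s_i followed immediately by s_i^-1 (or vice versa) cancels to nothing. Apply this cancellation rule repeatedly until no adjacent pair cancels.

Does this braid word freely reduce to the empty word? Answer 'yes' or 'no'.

Answer: no

Derivation:
Gen 1 (s3): push. Stack: [s3]
Gen 2 (s2): push. Stack: [s3 s2]
Gen 3 (s1^-1): push. Stack: [s3 s2 s1^-1]
Gen 4 (s3): push. Stack: [s3 s2 s1^-1 s3]
Gen 5 (s1^-1): push. Stack: [s3 s2 s1^-1 s3 s1^-1]
Gen 6 (s3): push. Stack: [s3 s2 s1^-1 s3 s1^-1 s3]
Gen 7 (s1^-1): push. Stack: [s3 s2 s1^-1 s3 s1^-1 s3 s1^-1]
Gen 8 (s3^-1): push. Stack: [s3 s2 s1^-1 s3 s1^-1 s3 s1^-1 s3^-1]
Gen 9 (s2^-1): push. Stack: [s3 s2 s1^-1 s3 s1^-1 s3 s1^-1 s3^-1 s2^-1]
Reduced word: s3 s2 s1^-1 s3 s1^-1 s3 s1^-1 s3^-1 s2^-1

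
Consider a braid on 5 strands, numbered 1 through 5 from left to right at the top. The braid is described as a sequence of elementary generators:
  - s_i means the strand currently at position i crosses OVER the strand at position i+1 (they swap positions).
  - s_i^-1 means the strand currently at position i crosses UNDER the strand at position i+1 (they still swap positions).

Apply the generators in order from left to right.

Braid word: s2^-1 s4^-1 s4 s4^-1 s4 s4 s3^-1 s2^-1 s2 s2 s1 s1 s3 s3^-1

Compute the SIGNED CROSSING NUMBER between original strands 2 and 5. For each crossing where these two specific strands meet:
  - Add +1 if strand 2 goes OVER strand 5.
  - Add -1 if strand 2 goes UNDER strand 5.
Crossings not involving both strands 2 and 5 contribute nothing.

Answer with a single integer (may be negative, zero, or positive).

Answer: -1

Derivation:
Gen 1: crossing 2x3. Both 2&5? no. Sum: 0
Gen 2: crossing 4x5. Both 2&5? no. Sum: 0
Gen 3: crossing 5x4. Both 2&5? no. Sum: 0
Gen 4: crossing 4x5. Both 2&5? no. Sum: 0
Gen 5: crossing 5x4. Both 2&5? no. Sum: 0
Gen 6: crossing 4x5. Both 2&5? no. Sum: 0
Gen 7: 2 under 5. Both 2&5? yes. Contrib: -1. Sum: -1
Gen 8: crossing 3x5. Both 2&5? no. Sum: -1
Gen 9: crossing 5x3. Both 2&5? no. Sum: -1
Gen 10: crossing 3x5. Both 2&5? no. Sum: -1
Gen 11: crossing 1x5. Both 2&5? no. Sum: -1
Gen 12: crossing 5x1. Both 2&5? no. Sum: -1
Gen 13: crossing 3x2. Both 2&5? no. Sum: -1
Gen 14: crossing 2x3. Both 2&5? no. Sum: -1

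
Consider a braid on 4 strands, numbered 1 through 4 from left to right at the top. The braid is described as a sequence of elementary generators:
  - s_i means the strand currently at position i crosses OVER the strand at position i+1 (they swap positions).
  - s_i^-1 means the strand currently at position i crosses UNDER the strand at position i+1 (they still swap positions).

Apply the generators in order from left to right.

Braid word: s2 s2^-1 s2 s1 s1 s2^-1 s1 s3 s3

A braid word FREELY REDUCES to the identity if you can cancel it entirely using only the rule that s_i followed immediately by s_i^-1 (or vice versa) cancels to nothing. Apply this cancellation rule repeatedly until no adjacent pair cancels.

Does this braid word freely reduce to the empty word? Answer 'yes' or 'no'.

Gen 1 (s2): push. Stack: [s2]
Gen 2 (s2^-1): cancels prior s2. Stack: []
Gen 3 (s2): push. Stack: [s2]
Gen 4 (s1): push. Stack: [s2 s1]
Gen 5 (s1): push. Stack: [s2 s1 s1]
Gen 6 (s2^-1): push. Stack: [s2 s1 s1 s2^-1]
Gen 7 (s1): push. Stack: [s2 s1 s1 s2^-1 s1]
Gen 8 (s3): push. Stack: [s2 s1 s1 s2^-1 s1 s3]
Gen 9 (s3): push. Stack: [s2 s1 s1 s2^-1 s1 s3 s3]
Reduced word: s2 s1 s1 s2^-1 s1 s3 s3

Answer: no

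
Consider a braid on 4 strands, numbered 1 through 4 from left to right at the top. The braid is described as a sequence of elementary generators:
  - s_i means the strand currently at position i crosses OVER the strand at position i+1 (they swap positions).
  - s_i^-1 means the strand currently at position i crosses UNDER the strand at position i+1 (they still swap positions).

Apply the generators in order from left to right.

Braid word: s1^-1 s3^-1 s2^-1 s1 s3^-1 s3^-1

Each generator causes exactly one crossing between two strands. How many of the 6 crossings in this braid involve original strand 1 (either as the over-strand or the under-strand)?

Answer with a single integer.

Gen 1: crossing 1x2. Involves strand 1? yes. Count so far: 1
Gen 2: crossing 3x4. Involves strand 1? no. Count so far: 1
Gen 3: crossing 1x4. Involves strand 1? yes. Count so far: 2
Gen 4: crossing 2x4. Involves strand 1? no. Count so far: 2
Gen 5: crossing 1x3. Involves strand 1? yes. Count so far: 3
Gen 6: crossing 3x1. Involves strand 1? yes. Count so far: 4

Answer: 4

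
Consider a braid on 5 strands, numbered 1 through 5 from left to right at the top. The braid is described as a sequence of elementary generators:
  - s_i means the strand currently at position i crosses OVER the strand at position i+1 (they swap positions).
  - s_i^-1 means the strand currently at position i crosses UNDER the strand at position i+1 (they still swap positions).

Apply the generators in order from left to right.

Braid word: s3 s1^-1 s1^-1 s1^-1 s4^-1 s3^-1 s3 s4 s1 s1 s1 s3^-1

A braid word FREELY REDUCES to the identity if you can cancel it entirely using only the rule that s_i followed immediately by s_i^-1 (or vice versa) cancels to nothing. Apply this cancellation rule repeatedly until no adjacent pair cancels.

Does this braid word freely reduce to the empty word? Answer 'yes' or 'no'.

Gen 1 (s3): push. Stack: [s3]
Gen 2 (s1^-1): push. Stack: [s3 s1^-1]
Gen 3 (s1^-1): push. Stack: [s3 s1^-1 s1^-1]
Gen 4 (s1^-1): push. Stack: [s3 s1^-1 s1^-1 s1^-1]
Gen 5 (s4^-1): push. Stack: [s3 s1^-1 s1^-1 s1^-1 s4^-1]
Gen 6 (s3^-1): push. Stack: [s3 s1^-1 s1^-1 s1^-1 s4^-1 s3^-1]
Gen 7 (s3): cancels prior s3^-1. Stack: [s3 s1^-1 s1^-1 s1^-1 s4^-1]
Gen 8 (s4): cancels prior s4^-1. Stack: [s3 s1^-1 s1^-1 s1^-1]
Gen 9 (s1): cancels prior s1^-1. Stack: [s3 s1^-1 s1^-1]
Gen 10 (s1): cancels prior s1^-1. Stack: [s3 s1^-1]
Gen 11 (s1): cancels prior s1^-1. Stack: [s3]
Gen 12 (s3^-1): cancels prior s3. Stack: []
Reduced word: (empty)

Answer: yes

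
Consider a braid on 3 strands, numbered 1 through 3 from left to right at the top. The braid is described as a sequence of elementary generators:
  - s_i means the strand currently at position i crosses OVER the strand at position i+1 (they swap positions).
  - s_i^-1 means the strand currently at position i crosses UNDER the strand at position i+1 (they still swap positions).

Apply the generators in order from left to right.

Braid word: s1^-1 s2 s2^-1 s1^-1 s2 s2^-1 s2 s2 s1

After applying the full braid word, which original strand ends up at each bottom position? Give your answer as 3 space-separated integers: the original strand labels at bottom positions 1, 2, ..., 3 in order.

Answer: 2 1 3

Derivation:
Gen 1 (s1^-1): strand 1 crosses under strand 2. Perm now: [2 1 3]
Gen 2 (s2): strand 1 crosses over strand 3. Perm now: [2 3 1]
Gen 3 (s2^-1): strand 3 crosses under strand 1. Perm now: [2 1 3]
Gen 4 (s1^-1): strand 2 crosses under strand 1. Perm now: [1 2 3]
Gen 5 (s2): strand 2 crosses over strand 3. Perm now: [1 3 2]
Gen 6 (s2^-1): strand 3 crosses under strand 2. Perm now: [1 2 3]
Gen 7 (s2): strand 2 crosses over strand 3. Perm now: [1 3 2]
Gen 8 (s2): strand 3 crosses over strand 2. Perm now: [1 2 3]
Gen 9 (s1): strand 1 crosses over strand 2. Perm now: [2 1 3]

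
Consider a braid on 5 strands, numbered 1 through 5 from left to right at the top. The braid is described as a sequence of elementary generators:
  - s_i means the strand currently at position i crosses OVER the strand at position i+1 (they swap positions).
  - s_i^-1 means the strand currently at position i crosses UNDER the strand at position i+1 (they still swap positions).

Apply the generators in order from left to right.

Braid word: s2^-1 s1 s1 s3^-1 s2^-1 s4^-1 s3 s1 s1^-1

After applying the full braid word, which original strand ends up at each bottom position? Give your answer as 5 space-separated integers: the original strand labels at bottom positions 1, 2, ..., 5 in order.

Gen 1 (s2^-1): strand 2 crosses under strand 3. Perm now: [1 3 2 4 5]
Gen 2 (s1): strand 1 crosses over strand 3. Perm now: [3 1 2 4 5]
Gen 3 (s1): strand 3 crosses over strand 1. Perm now: [1 3 2 4 5]
Gen 4 (s3^-1): strand 2 crosses under strand 4. Perm now: [1 3 4 2 5]
Gen 5 (s2^-1): strand 3 crosses under strand 4. Perm now: [1 4 3 2 5]
Gen 6 (s4^-1): strand 2 crosses under strand 5. Perm now: [1 4 3 5 2]
Gen 7 (s3): strand 3 crosses over strand 5. Perm now: [1 4 5 3 2]
Gen 8 (s1): strand 1 crosses over strand 4. Perm now: [4 1 5 3 2]
Gen 9 (s1^-1): strand 4 crosses under strand 1. Perm now: [1 4 5 3 2]

Answer: 1 4 5 3 2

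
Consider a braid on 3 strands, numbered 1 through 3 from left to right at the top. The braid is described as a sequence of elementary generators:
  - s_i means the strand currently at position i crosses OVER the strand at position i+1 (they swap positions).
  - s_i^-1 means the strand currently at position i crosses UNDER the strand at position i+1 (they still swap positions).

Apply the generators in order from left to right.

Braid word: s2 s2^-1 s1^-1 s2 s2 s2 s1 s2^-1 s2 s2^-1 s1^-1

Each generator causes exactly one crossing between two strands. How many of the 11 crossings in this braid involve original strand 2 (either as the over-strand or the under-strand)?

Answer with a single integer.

Gen 1: crossing 2x3. Involves strand 2? yes. Count so far: 1
Gen 2: crossing 3x2. Involves strand 2? yes. Count so far: 2
Gen 3: crossing 1x2. Involves strand 2? yes. Count so far: 3
Gen 4: crossing 1x3. Involves strand 2? no. Count so far: 3
Gen 5: crossing 3x1. Involves strand 2? no. Count so far: 3
Gen 6: crossing 1x3. Involves strand 2? no. Count so far: 3
Gen 7: crossing 2x3. Involves strand 2? yes. Count so far: 4
Gen 8: crossing 2x1. Involves strand 2? yes. Count so far: 5
Gen 9: crossing 1x2. Involves strand 2? yes. Count so far: 6
Gen 10: crossing 2x1. Involves strand 2? yes. Count so far: 7
Gen 11: crossing 3x1. Involves strand 2? no. Count so far: 7

Answer: 7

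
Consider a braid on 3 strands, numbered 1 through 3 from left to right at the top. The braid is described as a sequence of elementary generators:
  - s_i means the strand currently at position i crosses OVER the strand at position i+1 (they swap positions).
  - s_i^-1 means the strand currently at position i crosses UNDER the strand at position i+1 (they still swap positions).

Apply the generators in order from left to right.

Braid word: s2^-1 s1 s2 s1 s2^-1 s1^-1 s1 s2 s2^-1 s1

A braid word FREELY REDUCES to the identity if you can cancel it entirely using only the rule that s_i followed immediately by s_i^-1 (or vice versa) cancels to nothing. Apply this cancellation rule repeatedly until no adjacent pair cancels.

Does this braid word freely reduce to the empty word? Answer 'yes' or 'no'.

Answer: no

Derivation:
Gen 1 (s2^-1): push. Stack: [s2^-1]
Gen 2 (s1): push. Stack: [s2^-1 s1]
Gen 3 (s2): push. Stack: [s2^-1 s1 s2]
Gen 4 (s1): push. Stack: [s2^-1 s1 s2 s1]
Gen 5 (s2^-1): push. Stack: [s2^-1 s1 s2 s1 s2^-1]
Gen 6 (s1^-1): push. Stack: [s2^-1 s1 s2 s1 s2^-1 s1^-1]
Gen 7 (s1): cancels prior s1^-1. Stack: [s2^-1 s1 s2 s1 s2^-1]
Gen 8 (s2): cancels prior s2^-1. Stack: [s2^-1 s1 s2 s1]
Gen 9 (s2^-1): push. Stack: [s2^-1 s1 s2 s1 s2^-1]
Gen 10 (s1): push. Stack: [s2^-1 s1 s2 s1 s2^-1 s1]
Reduced word: s2^-1 s1 s2 s1 s2^-1 s1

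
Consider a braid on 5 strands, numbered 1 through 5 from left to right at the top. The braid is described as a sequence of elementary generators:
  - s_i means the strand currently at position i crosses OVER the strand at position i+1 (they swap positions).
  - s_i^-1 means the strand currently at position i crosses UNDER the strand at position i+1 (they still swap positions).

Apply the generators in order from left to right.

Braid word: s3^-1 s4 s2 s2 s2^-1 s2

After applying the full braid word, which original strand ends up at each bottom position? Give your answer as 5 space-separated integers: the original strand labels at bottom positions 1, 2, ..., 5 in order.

Answer: 1 2 4 5 3

Derivation:
Gen 1 (s3^-1): strand 3 crosses under strand 4. Perm now: [1 2 4 3 5]
Gen 2 (s4): strand 3 crosses over strand 5. Perm now: [1 2 4 5 3]
Gen 3 (s2): strand 2 crosses over strand 4. Perm now: [1 4 2 5 3]
Gen 4 (s2): strand 4 crosses over strand 2. Perm now: [1 2 4 5 3]
Gen 5 (s2^-1): strand 2 crosses under strand 4. Perm now: [1 4 2 5 3]
Gen 6 (s2): strand 4 crosses over strand 2. Perm now: [1 2 4 5 3]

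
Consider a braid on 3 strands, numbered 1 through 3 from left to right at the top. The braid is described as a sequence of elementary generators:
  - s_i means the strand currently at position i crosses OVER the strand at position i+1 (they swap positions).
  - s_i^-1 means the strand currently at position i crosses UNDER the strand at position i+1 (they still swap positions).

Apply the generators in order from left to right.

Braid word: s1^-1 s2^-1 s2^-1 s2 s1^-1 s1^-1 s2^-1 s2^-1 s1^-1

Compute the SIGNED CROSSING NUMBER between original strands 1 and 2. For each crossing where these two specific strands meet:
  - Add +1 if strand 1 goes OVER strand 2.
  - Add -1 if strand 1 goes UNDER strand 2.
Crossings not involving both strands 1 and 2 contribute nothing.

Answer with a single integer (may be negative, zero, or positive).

Gen 1: 1 under 2. Both 1&2? yes. Contrib: -1. Sum: -1
Gen 2: crossing 1x3. Both 1&2? no. Sum: -1
Gen 3: crossing 3x1. Both 1&2? no. Sum: -1
Gen 4: crossing 1x3. Both 1&2? no. Sum: -1
Gen 5: crossing 2x3. Both 1&2? no. Sum: -1
Gen 6: crossing 3x2. Both 1&2? no. Sum: -1
Gen 7: crossing 3x1. Both 1&2? no. Sum: -1
Gen 8: crossing 1x3. Both 1&2? no. Sum: -1
Gen 9: crossing 2x3. Both 1&2? no. Sum: -1

Answer: -1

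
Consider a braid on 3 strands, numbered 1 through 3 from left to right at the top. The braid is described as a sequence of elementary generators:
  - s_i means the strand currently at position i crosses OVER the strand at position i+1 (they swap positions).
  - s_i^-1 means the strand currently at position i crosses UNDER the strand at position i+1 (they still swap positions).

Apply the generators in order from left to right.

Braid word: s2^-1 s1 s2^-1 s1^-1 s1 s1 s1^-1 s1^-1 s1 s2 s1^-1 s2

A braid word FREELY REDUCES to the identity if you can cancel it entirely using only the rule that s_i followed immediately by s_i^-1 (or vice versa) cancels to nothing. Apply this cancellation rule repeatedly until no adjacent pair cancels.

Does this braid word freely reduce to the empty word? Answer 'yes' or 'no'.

Answer: yes

Derivation:
Gen 1 (s2^-1): push. Stack: [s2^-1]
Gen 2 (s1): push. Stack: [s2^-1 s1]
Gen 3 (s2^-1): push. Stack: [s2^-1 s1 s2^-1]
Gen 4 (s1^-1): push. Stack: [s2^-1 s1 s2^-1 s1^-1]
Gen 5 (s1): cancels prior s1^-1. Stack: [s2^-1 s1 s2^-1]
Gen 6 (s1): push. Stack: [s2^-1 s1 s2^-1 s1]
Gen 7 (s1^-1): cancels prior s1. Stack: [s2^-1 s1 s2^-1]
Gen 8 (s1^-1): push. Stack: [s2^-1 s1 s2^-1 s1^-1]
Gen 9 (s1): cancels prior s1^-1. Stack: [s2^-1 s1 s2^-1]
Gen 10 (s2): cancels prior s2^-1. Stack: [s2^-1 s1]
Gen 11 (s1^-1): cancels prior s1. Stack: [s2^-1]
Gen 12 (s2): cancels prior s2^-1. Stack: []
Reduced word: (empty)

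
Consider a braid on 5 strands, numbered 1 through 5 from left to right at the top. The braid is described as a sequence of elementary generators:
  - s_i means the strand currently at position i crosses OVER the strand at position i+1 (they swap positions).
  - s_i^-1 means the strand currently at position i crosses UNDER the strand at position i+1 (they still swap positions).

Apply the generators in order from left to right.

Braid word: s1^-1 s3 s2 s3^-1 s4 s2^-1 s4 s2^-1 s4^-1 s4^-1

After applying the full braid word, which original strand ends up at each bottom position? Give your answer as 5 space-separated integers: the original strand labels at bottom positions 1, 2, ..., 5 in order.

Answer: 2 4 3 1 5

Derivation:
Gen 1 (s1^-1): strand 1 crosses under strand 2. Perm now: [2 1 3 4 5]
Gen 2 (s3): strand 3 crosses over strand 4. Perm now: [2 1 4 3 5]
Gen 3 (s2): strand 1 crosses over strand 4. Perm now: [2 4 1 3 5]
Gen 4 (s3^-1): strand 1 crosses under strand 3. Perm now: [2 4 3 1 5]
Gen 5 (s4): strand 1 crosses over strand 5. Perm now: [2 4 3 5 1]
Gen 6 (s2^-1): strand 4 crosses under strand 3. Perm now: [2 3 4 5 1]
Gen 7 (s4): strand 5 crosses over strand 1. Perm now: [2 3 4 1 5]
Gen 8 (s2^-1): strand 3 crosses under strand 4. Perm now: [2 4 3 1 5]
Gen 9 (s4^-1): strand 1 crosses under strand 5. Perm now: [2 4 3 5 1]
Gen 10 (s4^-1): strand 5 crosses under strand 1. Perm now: [2 4 3 1 5]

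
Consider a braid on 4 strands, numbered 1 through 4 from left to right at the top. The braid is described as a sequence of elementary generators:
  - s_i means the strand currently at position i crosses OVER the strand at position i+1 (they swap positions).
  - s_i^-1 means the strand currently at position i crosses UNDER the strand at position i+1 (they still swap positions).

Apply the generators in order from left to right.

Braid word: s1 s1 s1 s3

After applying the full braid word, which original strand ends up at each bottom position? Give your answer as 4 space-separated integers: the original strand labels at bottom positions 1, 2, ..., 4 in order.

Answer: 2 1 4 3

Derivation:
Gen 1 (s1): strand 1 crosses over strand 2. Perm now: [2 1 3 4]
Gen 2 (s1): strand 2 crosses over strand 1. Perm now: [1 2 3 4]
Gen 3 (s1): strand 1 crosses over strand 2. Perm now: [2 1 3 4]
Gen 4 (s3): strand 3 crosses over strand 4. Perm now: [2 1 4 3]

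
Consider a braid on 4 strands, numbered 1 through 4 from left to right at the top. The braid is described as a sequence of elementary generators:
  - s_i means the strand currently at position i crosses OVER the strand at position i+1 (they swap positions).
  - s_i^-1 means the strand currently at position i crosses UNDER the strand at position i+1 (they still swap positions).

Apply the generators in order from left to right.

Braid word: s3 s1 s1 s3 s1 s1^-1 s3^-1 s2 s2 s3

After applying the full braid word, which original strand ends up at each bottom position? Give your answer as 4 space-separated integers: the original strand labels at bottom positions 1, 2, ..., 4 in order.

Answer: 1 2 3 4

Derivation:
Gen 1 (s3): strand 3 crosses over strand 4. Perm now: [1 2 4 3]
Gen 2 (s1): strand 1 crosses over strand 2. Perm now: [2 1 4 3]
Gen 3 (s1): strand 2 crosses over strand 1. Perm now: [1 2 4 3]
Gen 4 (s3): strand 4 crosses over strand 3. Perm now: [1 2 3 4]
Gen 5 (s1): strand 1 crosses over strand 2. Perm now: [2 1 3 4]
Gen 6 (s1^-1): strand 2 crosses under strand 1. Perm now: [1 2 3 4]
Gen 7 (s3^-1): strand 3 crosses under strand 4. Perm now: [1 2 4 3]
Gen 8 (s2): strand 2 crosses over strand 4. Perm now: [1 4 2 3]
Gen 9 (s2): strand 4 crosses over strand 2. Perm now: [1 2 4 3]
Gen 10 (s3): strand 4 crosses over strand 3. Perm now: [1 2 3 4]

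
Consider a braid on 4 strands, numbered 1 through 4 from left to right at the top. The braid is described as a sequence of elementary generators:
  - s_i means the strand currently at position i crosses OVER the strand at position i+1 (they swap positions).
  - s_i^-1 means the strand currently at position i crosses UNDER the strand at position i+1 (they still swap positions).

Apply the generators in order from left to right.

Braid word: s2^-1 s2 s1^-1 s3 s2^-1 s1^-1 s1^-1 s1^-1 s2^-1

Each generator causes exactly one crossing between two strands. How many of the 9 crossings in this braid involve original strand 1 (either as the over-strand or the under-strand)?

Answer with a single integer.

Gen 1: crossing 2x3. Involves strand 1? no. Count so far: 0
Gen 2: crossing 3x2. Involves strand 1? no. Count so far: 0
Gen 3: crossing 1x2. Involves strand 1? yes. Count so far: 1
Gen 4: crossing 3x4. Involves strand 1? no. Count so far: 1
Gen 5: crossing 1x4. Involves strand 1? yes. Count so far: 2
Gen 6: crossing 2x4. Involves strand 1? no. Count so far: 2
Gen 7: crossing 4x2. Involves strand 1? no. Count so far: 2
Gen 8: crossing 2x4. Involves strand 1? no. Count so far: 2
Gen 9: crossing 2x1. Involves strand 1? yes. Count so far: 3

Answer: 3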